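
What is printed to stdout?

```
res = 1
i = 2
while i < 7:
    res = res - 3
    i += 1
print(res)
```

-14

i=2: res = 1-3 = -2
i=3: res = (-2)-3 = -5
i=4: res = (-5)-3 = -8
i=5: res = (-8)-3 = -11
i=6: res = (-11)-3 = -14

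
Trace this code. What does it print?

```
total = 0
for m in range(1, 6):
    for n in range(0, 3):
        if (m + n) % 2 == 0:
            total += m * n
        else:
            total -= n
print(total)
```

13

m=1,n=0: odd sum, total = 0-0 = 0
m=1,n=1: even sum, total = 0+1 = 1
m=1,n=2: odd sum, total = 1-2 = -1
m=2,n=0: even sum, total = (-1)+0 = -1
m=2,n=1: odd sum, total = (-1)-1 = -2
m=2,n=2: even sum, total = (-2)+4 = 2
m=3,n=0: odd sum, total = 2-0 = 2
m=3,n=1: even sum, total = 2+3 = 5
m=3,n=2: odd sum, total = 5-2 = 3
m=4,n=0: even sum, total = 3+0 = 3
m=4,n=1: odd sum, total = 3-1 = 2
m=4,n=2: even sum, total = 2+8 = 10
m=5,n=0: odd sum, total = 10-0 = 10
m=5,n=1: even sum, total = 10+5 = 15
m=5,n=2: odd sum, total = 15-2 = 13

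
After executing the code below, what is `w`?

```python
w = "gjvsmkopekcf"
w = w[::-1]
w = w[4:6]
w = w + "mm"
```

'pomm'

reverse → 'fckepokmsvjg'
slice [4:6] → 'po'
+ 'mm' → 'pomm'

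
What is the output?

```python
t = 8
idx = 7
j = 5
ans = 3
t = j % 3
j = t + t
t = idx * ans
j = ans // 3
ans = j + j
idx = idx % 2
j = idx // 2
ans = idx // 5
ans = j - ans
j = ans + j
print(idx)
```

1

t = 5%3 = 2
j = 2+2 = 4
t = 7*3 = 21
j = 3//3 = 1
ans = 1+1 = 2
idx = 7%2 = 1
j = 1//2 = 0
ans = 1//5 = 0
ans = 0-0 = 0
j = 0+0 = 0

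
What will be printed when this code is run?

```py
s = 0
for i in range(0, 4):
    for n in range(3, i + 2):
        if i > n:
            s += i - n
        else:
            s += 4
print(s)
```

12

i=2,n=3: not 2>3, s = 0+4 = 4
i=3,n=3: not 3>3, s = 4+4 = 8
i=3,n=4: not 3>4, s = 8+4 = 12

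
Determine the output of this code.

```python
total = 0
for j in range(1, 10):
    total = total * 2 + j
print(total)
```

1013

j=1: total = 0*2+1 = 1
j=2: total = 1*2+2 = 4
j=3: total = 4*2+3 = 11
j=4: total = 11*2+4 = 26
j=5: total = 26*2+5 = 57
j=6: total = 57*2+6 = 120
j=7: total = 120*2+7 = 247
j=8: total = 247*2+8 = 502
j=9: total = 502*2+9 = 1013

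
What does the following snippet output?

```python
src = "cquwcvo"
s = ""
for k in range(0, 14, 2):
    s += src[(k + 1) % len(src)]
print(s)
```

k=0: add src[1]='q' → 'q'
k=2: add src[3]='w' → 'qw'
k=4: add src[5]='v' → 'qwv'
k=6: add src[0]='c' → 'qwvc'
k=8: add src[2]='u' → 'qwvcu'
k=10: add src[4]='c' → 'qwvcuc'
k=12: add src[6]='o' → 'qwvcuco'

qwvcuco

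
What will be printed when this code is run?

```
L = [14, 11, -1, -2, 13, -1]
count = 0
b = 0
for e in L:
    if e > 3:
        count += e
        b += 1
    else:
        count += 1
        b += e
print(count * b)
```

e=14: >3, count = 0+14 = 14; b=1
e=11: >3, count = 14+11 = 25; b=2
e=-1: not >3, count = 25+1 = 26; b=1
e=-2: not >3, count = 26+1 = 27; b=-1
e=13: >3, count = 27+13 = 40; b=0
e=-1: not >3, count = 40+1 = 41; b=-1
count*b = 41*(-1) = -41

-41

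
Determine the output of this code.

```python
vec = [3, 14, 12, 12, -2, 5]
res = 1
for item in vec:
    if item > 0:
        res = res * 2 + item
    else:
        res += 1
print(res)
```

271

item=3: >0, res = 1*2+3 = 5
item=14: >0, res = 5*2+14 = 24
item=12: >0, res = 24*2+12 = 60
item=12: >0, res = 60*2+12 = 132
item=-2: not >0, res = 132+1 = 133
item=5: >0, res = 133*2+5 = 271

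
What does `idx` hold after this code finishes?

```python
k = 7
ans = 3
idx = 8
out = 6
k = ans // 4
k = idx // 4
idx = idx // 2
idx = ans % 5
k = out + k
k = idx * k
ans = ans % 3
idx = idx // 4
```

0

k = 3//4 = 0
k = 8//4 = 2
idx = 8//2 = 4
idx = 3%5 = 3
k = 6+2 = 8
k = 3*8 = 24
ans = 3%3 = 0
idx = 3//4 = 0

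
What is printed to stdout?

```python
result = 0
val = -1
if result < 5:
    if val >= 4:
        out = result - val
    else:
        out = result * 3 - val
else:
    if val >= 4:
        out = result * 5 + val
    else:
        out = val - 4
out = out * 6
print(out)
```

6

result=0, val=-1
result < 5 is True; val >= 4 is False
→ out = result * 3 - val = 1
out = 1*6 = 6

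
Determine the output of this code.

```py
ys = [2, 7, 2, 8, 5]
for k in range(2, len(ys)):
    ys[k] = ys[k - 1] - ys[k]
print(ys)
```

k=2: ys[2] = 7-2 = 5 → [2, 7, 5, 8, 5]
k=3: ys[3] = 5-8 = -3 → [2, 7, 5, -3, 5]
k=4: ys[4] = (-3)-5 = -8 → [2, 7, 5, -3, -8]

[2, 7, 5, -3, -8]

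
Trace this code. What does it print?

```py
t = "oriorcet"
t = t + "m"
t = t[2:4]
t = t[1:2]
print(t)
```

o

+ 'm' → 'oriorcetm'
slice [2:4] → 'io'
slice [1:2] → 'o'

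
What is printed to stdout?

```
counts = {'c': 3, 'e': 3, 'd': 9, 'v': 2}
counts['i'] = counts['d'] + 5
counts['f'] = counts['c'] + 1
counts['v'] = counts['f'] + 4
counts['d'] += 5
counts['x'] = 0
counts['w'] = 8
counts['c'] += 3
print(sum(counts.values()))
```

counts['i'] = counts['d']+5 = 14 → {'c': 3, 'e': 3, 'd': 9, 'v': 2, 'i': 14}
counts['f'] = counts['c']+1 = 4 → {'c': 3, 'e': 3, 'd': 9, 'v': 2, 'i': 14, 'f': 4}
counts['v'] = counts['f']+4 = 8 → {'c': 3, 'e': 3, 'd': 9, 'v': 8, 'i': 14, 'f': 4}
counts['d'] = 9+5 = 14 → {'c': 3, 'e': 3, 'd': 14, 'v': 8, 'i': 14, 'f': 4}
counts['x'] = 0 → {'c': 3, 'e': 3, 'd': 14, 'v': 8, 'i': 14, 'f': 4, 'x': 0}
counts['w'] = 8 → {'c': 3, 'e': 3, 'd': 14, 'v': 8, 'i': 14, 'f': 4, 'x': 0, 'w': 8}
counts['c'] = 3+3 = 6 → {'c': 6, 'e': 3, 'd': 14, 'v': 8, 'i': 14, 'f': 4, 'x': 0, 'w': 8}
sum of values = 57

57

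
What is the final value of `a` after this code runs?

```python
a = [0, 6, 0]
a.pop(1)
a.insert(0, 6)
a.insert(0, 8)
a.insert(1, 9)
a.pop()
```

pop(1) removes 6 → [0, 0]
insert 6 at 0 → [6, 0, 0]
insert 8 at 0 → [8, 6, 0, 0]
insert 9 at 1 → [8, 9, 6, 0, 0]
pop() removes 0 → [8, 9, 6, 0]

[8, 9, 6, 0]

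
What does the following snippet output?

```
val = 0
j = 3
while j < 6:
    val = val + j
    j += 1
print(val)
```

j=3: val = 0+3 = 3
j=4: val = 3+4 = 7
j=5: val = 7+5 = 12

12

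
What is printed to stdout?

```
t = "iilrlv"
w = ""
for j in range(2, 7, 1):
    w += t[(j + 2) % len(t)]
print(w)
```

lviil

j=2: add t[4]='l' → 'l'
j=3: add t[5]='v' → 'lv'
j=4: add t[0]='i' → 'lvi'
j=5: add t[1]='i' → 'lvii'
j=6: add t[2]='l' → 'lviil'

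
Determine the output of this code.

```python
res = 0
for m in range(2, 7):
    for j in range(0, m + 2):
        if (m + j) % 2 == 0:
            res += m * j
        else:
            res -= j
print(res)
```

m=2,j=0: even sum, res = 0+0 = 0
m=2,j=1: odd sum, res = 0-1 = -1
m=2,j=2: even sum, res = (-1)+4 = 3
m=2,j=3: odd sum, res = 3-3 = 0
m=3,j=0: odd sum, res = 0-0 = 0
m=3,j=1: even sum, res = 0+3 = 3
m=3,j=2: odd sum, res = 3-2 = 1
m=3,j=3: even sum, res = 1+9 = 10
m=3,j=4: odd sum, res = 10-4 = 6
m=4,j=0: even sum, res = 6+0 = 6
m=4,j=1: odd sum, res = 6-1 = 5
m=4,j=2: even sum, res = 5+8 = 13
m=4,j=3: odd sum, res = 13-3 = 10
m=4,j=4: even sum, res = 10+16 = 26
m=4,j=5: odd sum, res = 26-5 = 21
m=5,j=0: odd sum, res = 21-0 = 21
m=5,j=1: even sum, res = 21+5 = 26
m=5,j=2: odd sum, res = 26-2 = 24
m=5,j=3: even sum, res = 24+15 = 39
m=5,j=4: odd sum, res = 39-4 = 35
m=5,j=5: even sum, res = 35+25 = 60
m=5,j=6: odd sum, res = 60-6 = 54
m=6,j=0: even sum, res = 54+0 = 54
m=6,j=1: odd sum, res = 54-1 = 53
m=6,j=2: even sum, res = 53+12 = 65
m=6,j=3: odd sum, res = 65-3 = 62
m=6,j=4: even sum, res = 62+24 = 86
m=6,j=5: odd sum, res = 86-5 = 81
m=6,j=6: even sum, res = 81+36 = 117
m=6,j=7: odd sum, res = 117-7 = 110

110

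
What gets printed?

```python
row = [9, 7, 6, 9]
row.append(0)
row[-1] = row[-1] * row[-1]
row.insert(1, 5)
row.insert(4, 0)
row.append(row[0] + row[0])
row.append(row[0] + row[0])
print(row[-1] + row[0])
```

27

append 0 → [9, 7, 6, 9, 0]
row[-1] = row[-1]*row[-1] = 0*0 = 0 → [9, 7, 6, 9, 0]
insert 5 at 1 → [9, 5, 7, 6, 9, 0]
insert 0 at 4 → [9, 5, 7, 6, 0, 9, 0]
append row[0]+row[0] = 9+9 = 18 → [9, 5, 7, 6, 0, 9, 0, 18]
append row[0]+row[0] = 9+9 = 18 → [9, 5, 7, 6, 0, 9, 0, 18, 18]
row[-1]+row[0] = 18+9 = 27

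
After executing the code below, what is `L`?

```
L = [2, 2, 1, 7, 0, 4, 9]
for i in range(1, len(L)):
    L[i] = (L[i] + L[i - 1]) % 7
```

[2, 4, 5, 5, 5, 2, 4]

i=1: L[1] = (2+2)%7 = 4 → [2, 4, 1, 7, 0, 4, 9]
i=2: L[2] = (1+4)%7 = 5 → [2, 4, 5, 7, 0, 4, 9]
i=3: L[3] = (7+5)%7 = 5 → [2, 4, 5, 5, 0, 4, 9]
i=4: L[4] = (0+5)%7 = 5 → [2, 4, 5, 5, 5, 4, 9]
i=5: L[5] = (4+5)%7 = 2 → [2, 4, 5, 5, 5, 2, 9]
i=6: L[6] = (9+2)%7 = 4 → [2, 4, 5, 5, 5, 2, 4]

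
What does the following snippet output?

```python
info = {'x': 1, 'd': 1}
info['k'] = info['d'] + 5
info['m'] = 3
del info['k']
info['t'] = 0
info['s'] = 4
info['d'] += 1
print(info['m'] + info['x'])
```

info['k'] = info['d']+5 = 6 → {'x': 1, 'd': 1, 'k': 6}
info['m'] = 3 → {'x': 1, 'd': 1, 'k': 6, 'm': 3}
del 'k' → {'x': 1, 'd': 1, 'm': 3}
info['t'] = 0 → {'x': 1, 'd': 1, 'm': 3, 't': 0}
info['s'] = 4 → {'x': 1, 'd': 1, 'm': 3, 't': 0, 's': 4}
info['d'] = 1+1 = 2 → {'x': 1, 'd': 2, 'm': 3, 't': 0, 's': 4}
info['m']+info['x'] = 3+1 = 4

4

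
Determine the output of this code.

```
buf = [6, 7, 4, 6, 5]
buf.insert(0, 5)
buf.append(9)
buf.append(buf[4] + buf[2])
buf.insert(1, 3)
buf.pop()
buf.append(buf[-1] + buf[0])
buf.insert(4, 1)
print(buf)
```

insert 5 at 0 → [5, 6, 7, 4, 6, 5]
append 9 → [5, 6, 7, 4, 6, 5, 9]
append buf[4]+buf[2] = 6+7 = 13 → [5, 6, 7, 4, 6, 5, 9, 13]
insert 3 at 1 → [5, 3, 6, 7, 4, 6, 5, 9, 13]
pop() removes 13 → [5, 3, 6, 7, 4, 6, 5, 9]
append buf[-1]+buf[0] = 9+5 = 14 → [5, 3, 6, 7, 4, 6, 5, 9, 14]
insert 1 at 4 → [5, 3, 6, 7, 1, 4, 6, 5, 9, 14]

[5, 3, 6, 7, 1, 4, 6, 5, 9, 14]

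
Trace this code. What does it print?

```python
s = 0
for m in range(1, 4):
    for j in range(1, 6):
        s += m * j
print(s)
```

90

m=1,j=1: s = 0+1 = 1
m=1,j=2: s = 1+2 = 3
m=1,j=3: s = 3+3 = 6
m=1,j=4: s = 6+4 = 10
m=1,j=5: s = 10+5 = 15
m=2,j=1: s = 15+2 = 17
m=2,j=2: s = 17+4 = 21
m=2,j=3: s = 21+6 = 27
m=2,j=4: s = 27+8 = 35
m=2,j=5: s = 35+10 = 45
m=3,j=1: s = 45+3 = 48
m=3,j=2: s = 48+6 = 54
m=3,j=3: s = 54+9 = 63
m=3,j=4: s = 63+12 = 75
m=3,j=5: s = 75+15 = 90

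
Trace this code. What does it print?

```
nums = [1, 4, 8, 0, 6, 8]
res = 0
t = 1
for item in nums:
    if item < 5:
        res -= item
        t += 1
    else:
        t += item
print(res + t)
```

item=1: <5, res = 0-1 = -1; t=2
item=4: <5, res = (-1)-4 = -5; t=3
item=8: not <5; t=11
item=0: <5, res = (-5)-0 = -5; t=12
item=6: not <5; t=18
item=8: not <5; t=26
res+t = (-5)+26 = 21

21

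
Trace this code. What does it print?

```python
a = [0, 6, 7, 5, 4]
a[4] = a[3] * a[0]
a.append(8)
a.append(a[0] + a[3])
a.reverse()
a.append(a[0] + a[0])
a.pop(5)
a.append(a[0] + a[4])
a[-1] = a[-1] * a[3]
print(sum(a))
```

95

a[4] = a[3]*a[0] = 5*0 = 0 → [0, 6, 7, 5, 0]
append 8 → [0, 6, 7, 5, 0, 8]
append a[0]+a[3] = 0+5 = 5 → [0, 6, 7, 5, 0, 8, 5]
reverse → [5, 8, 0, 5, 7, 6, 0]
append a[0]+a[0] = 5+5 = 10 → [5, 8, 0, 5, 7, 6, 0, 10]
pop(5) removes 6 → [5, 8, 0, 5, 7, 0, 10]
append a[0]+a[4] = 5+7 = 12 → [5, 8, 0, 5, 7, 0, 10, 12]
a[-1] = a[-1]*a[3] = 12*5 = 60 → [5, 8, 0, 5, 7, 0, 10, 60]
sum = 95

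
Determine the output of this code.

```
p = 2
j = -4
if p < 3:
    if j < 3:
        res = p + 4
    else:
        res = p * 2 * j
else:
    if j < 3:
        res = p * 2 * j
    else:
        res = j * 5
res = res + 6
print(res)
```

p=2, j=-4
p < 3 is True; j < 3 is True
→ res = p + 4 = 6
res = 6+6 = 12

12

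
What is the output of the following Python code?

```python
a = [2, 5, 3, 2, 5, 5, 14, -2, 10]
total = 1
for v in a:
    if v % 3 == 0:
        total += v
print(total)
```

v=2: not %3==0
v=5: not %3==0
v=3: %3==0, total = 1+3 = 4
v=2: not %3==0
v=5: not %3==0
v=5: not %3==0
v=14: not %3==0
v=-2: not %3==0
v=10: not %3==0

4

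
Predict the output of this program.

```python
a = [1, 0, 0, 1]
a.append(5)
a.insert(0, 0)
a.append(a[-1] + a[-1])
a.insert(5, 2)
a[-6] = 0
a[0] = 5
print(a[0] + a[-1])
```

append 5 → [1, 0, 0, 1, 5]
insert 0 at 0 → [0, 1, 0, 0, 1, 5]
append a[-1]+a[-1] = 5+5 = 10 → [0, 1, 0, 0, 1, 5, 10]
insert 2 at 5 → [0, 1, 0, 0, 1, 2, 5, 10]
a[-6] = 0 → [0, 1, 0, 0, 1, 2, 5, 10]
a[0] = 5 → [5, 1, 0, 0, 1, 2, 5, 10]
a[0]+a[-1] = 5+10 = 15

15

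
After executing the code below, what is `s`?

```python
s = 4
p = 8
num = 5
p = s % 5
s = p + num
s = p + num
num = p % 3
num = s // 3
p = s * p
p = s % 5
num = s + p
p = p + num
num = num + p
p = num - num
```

p = 4%5 = 4
s = 4+5 = 9
s = 4+5 = 9
num = 4%3 = 1
num = 9//3 = 3
p = 9*4 = 36
p = 9%5 = 4
num = 9+4 = 13
p = 4+13 = 17
num = 13+17 = 30
p = 30-30 = 0

9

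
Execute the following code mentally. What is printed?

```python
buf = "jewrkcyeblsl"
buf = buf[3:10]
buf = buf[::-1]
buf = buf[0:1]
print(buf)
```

slice [3:10] → 'rkcyebl'
reverse → 'lbeyckr'
slice [0:1] → 'l'

l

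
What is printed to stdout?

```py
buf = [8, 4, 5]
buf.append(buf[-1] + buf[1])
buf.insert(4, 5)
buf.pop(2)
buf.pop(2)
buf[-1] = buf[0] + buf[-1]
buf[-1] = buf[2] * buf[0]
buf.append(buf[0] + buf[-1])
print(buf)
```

[8, 4, 104, 112]

append buf[-1]+buf[1] = 5+4 = 9 → [8, 4, 5, 9]
insert 5 at 4 → [8, 4, 5, 9, 5]
pop(2) removes 5 → [8, 4, 9, 5]
pop(2) removes 9 → [8, 4, 5]
buf[-1] = buf[0]+buf[-1] = 8+5 = 13 → [8, 4, 13]
buf[-1] = buf[2]*buf[0] = 13*8 = 104 → [8, 4, 104]
append buf[0]+buf[-1] = 8+104 = 112 → [8, 4, 104, 112]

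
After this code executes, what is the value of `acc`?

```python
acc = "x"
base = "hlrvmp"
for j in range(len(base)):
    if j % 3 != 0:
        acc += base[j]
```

'xlrmp'

j=0: skip
j=1: add 'l' → 'xl'
j=2: add 'r' → 'xlr'
j=3: skip
j=4: add 'm' → 'xlrm'
j=5: add 'p' → 'xlrmp'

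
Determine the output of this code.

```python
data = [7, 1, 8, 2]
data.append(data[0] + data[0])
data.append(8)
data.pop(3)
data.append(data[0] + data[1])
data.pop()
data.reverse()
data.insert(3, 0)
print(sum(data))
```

38

append data[0]+data[0] = 7+7 = 14 → [7, 1, 8, 2, 14]
append 8 → [7, 1, 8, 2, 14, 8]
pop(3) removes 2 → [7, 1, 8, 14, 8]
append data[0]+data[1] = 7+1 = 8 → [7, 1, 8, 14, 8, 8]
pop() removes 8 → [7, 1, 8, 14, 8]
reverse → [8, 14, 8, 1, 7]
insert 0 at 3 → [8, 14, 8, 0, 1, 7]
sum = 38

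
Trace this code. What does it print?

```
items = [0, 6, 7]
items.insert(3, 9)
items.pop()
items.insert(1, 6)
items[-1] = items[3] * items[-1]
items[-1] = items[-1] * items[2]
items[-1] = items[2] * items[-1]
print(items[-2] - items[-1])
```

insert 9 at 3 → [0, 6, 7, 9]
pop() removes 9 → [0, 6, 7]
insert 6 at 1 → [0, 6, 6, 7]
items[-1] = items[3]*items[-1] = 7*7 = 49 → [0, 6, 6, 49]
items[-1] = items[-1]*items[2] = 49*6 = 294 → [0, 6, 6, 294]
items[-1] = items[2]*items[-1] = 6*294 = 1764 → [0, 6, 6, 1764]
items[-2]-items[-1] = 6-1764 = -1758

-1758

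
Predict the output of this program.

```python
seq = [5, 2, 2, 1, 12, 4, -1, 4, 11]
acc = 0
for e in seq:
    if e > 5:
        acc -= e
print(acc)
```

-23

e=5: not >5
e=2: not >5
e=2: not >5
e=1: not >5
e=12: >5, acc = 0-12 = -12
e=4: not >5
e=-1: not >5
e=4: not >5
e=11: >5, acc = (-12)-11 = -23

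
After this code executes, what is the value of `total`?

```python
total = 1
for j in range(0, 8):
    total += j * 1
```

j=0: total = 1+0*1 = 1
j=1: total = 1+1*1 = 2
j=2: total = 2+2*1 = 4
j=3: total = 4+3*1 = 7
j=4: total = 7+4*1 = 11
j=5: total = 11+5*1 = 16
j=6: total = 16+6*1 = 22
j=7: total = 22+7*1 = 29

29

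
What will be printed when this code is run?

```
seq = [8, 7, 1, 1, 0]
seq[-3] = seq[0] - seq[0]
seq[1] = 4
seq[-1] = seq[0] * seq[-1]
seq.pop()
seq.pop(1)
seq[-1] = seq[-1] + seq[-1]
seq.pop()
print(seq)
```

seq[-3] = seq[0]-seq[0] = 8-8 = 0 → [8, 7, 0, 1, 0]
seq[1] = 4 → [8, 4, 0, 1, 0]
seq[-1] = seq[0]*seq[-1] = 8*0 = 0 → [8, 4, 0, 1, 0]
pop() removes 0 → [8, 4, 0, 1]
pop(1) removes 4 → [8, 0, 1]
seq[-1] = seq[-1]+seq[-1] = 1+1 = 2 → [8, 0, 2]
pop() removes 2 → [8, 0]

[8, 0]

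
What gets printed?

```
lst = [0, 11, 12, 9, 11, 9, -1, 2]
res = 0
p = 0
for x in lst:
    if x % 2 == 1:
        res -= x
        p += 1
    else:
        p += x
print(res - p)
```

-58

x=0: not odd; p=0
x=11: odd, res = 0-11 = -11; p=1
x=12: not odd; p=13
x=9: odd, res = (-11)-9 = -20; p=14
x=11: odd, res = (-20)-11 = -31; p=15
x=9: odd, res = (-31)-9 = -40; p=16
x=-1: odd, res = (-40)-(-1) = -39; p=17
x=2: not odd; p=19
res-p = (-39)-19 = -58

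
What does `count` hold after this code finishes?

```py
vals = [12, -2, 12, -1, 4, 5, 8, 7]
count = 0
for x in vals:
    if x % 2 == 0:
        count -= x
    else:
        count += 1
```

-31

x=12: even, count = 0-12 = -12
x=-2: even, count = (-12)-(-2) = -10
x=12: even, count = (-10)-12 = -22
x=-1: not even, count = (-22)+1 = -21
x=4: even, count = (-21)-4 = -25
x=5: not even, count = (-25)+1 = -24
x=8: even, count = (-24)-8 = -32
x=7: not even, count = (-32)+1 = -31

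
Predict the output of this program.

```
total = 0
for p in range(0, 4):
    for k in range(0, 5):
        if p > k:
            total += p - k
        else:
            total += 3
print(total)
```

52

p=0,k=0: not 0>0, total = 0+3 = 3
p=0,k=1: not 0>1, total = 3+3 = 6
p=0,k=2: not 0>2, total = 6+3 = 9
p=0,k=3: not 0>3, total = 9+3 = 12
p=0,k=4: not 0>4, total = 12+3 = 15
p=1,k=0: 1>0, total = 15+1 = 16
p=1,k=1: not 1>1, total = 16+3 = 19
p=1,k=2: not 1>2, total = 19+3 = 22
p=1,k=3: not 1>3, total = 22+3 = 25
p=1,k=4: not 1>4, total = 25+3 = 28
p=2,k=0: 2>0, total = 28+2 = 30
p=2,k=1: 2>1, total = 30+1 = 31
p=2,k=2: not 2>2, total = 31+3 = 34
p=2,k=3: not 2>3, total = 34+3 = 37
p=2,k=4: not 2>4, total = 37+3 = 40
p=3,k=0: 3>0, total = 40+3 = 43
p=3,k=1: 3>1, total = 43+2 = 45
p=3,k=2: 3>2, total = 45+1 = 46
p=3,k=3: not 3>3, total = 46+3 = 49
p=3,k=4: not 3>4, total = 49+3 = 52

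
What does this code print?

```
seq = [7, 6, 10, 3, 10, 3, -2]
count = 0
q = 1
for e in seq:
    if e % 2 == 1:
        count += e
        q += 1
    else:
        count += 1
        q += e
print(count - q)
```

-11

e=7: odd, count = 0+7 = 7; q=2
e=6: not odd, count = 7+1 = 8; q=8
e=10: not odd, count = 8+1 = 9; q=18
e=3: odd, count = 9+3 = 12; q=19
e=10: not odd, count = 12+1 = 13; q=29
e=3: odd, count = 13+3 = 16; q=30
e=-2: not odd, count = 16+1 = 17; q=28
count-q = 17-28 = -11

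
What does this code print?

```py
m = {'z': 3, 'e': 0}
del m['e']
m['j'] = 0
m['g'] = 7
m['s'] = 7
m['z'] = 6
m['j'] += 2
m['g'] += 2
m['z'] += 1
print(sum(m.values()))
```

del 'e' → {'z': 3}
m['j'] = 0 → {'z': 3, 'j': 0}
m['g'] = 7 → {'z': 3, 'j': 0, 'g': 7}
m['s'] = 7 → {'z': 3, 'j': 0, 'g': 7, 's': 7}
m['z'] = 6 → {'z': 6, 'j': 0, 'g': 7, 's': 7}
m['j'] = 0+2 = 2 → {'z': 6, 'j': 2, 'g': 7, 's': 7}
m['g'] = 7+2 = 9 → {'z': 6, 'j': 2, 'g': 9, 's': 7}
m['z'] = 6+1 = 7 → {'z': 7, 'j': 2, 'g': 9, 's': 7}
sum of values = 25

25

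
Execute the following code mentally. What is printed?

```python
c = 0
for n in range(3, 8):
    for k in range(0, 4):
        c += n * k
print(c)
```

n=3,k=0: c = 0+0 = 0
n=3,k=1: c = 0+3 = 3
n=3,k=2: c = 3+6 = 9
n=3,k=3: c = 9+9 = 18
n=4,k=0: c = 18+0 = 18
n=4,k=1: c = 18+4 = 22
n=4,k=2: c = 22+8 = 30
n=4,k=3: c = 30+12 = 42
n=5,k=0: c = 42+0 = 42
n=5,k=1: c = 42+5 = 47
n=5,k=2: c = 47+10 = 57
n=5,k=3: c = 57+15 = 72
n=6,k=0: c = 72+0 = 72
n=6,k=1: c = 72+6 = 78
n=6,k=2: c = 78+12 = 90
n=6,k=3: c = 90+18 = 108
n=7,k=0: c = 108+0 = 108
n=7,k=1: c = 108+7 = 115
n=7,k=2: c = 115+14 = 129
n=7,k=3: c = 129+21 = 150

150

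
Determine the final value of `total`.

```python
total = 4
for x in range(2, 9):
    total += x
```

x=2: total = 4+2 = 6
x=3: total = 6+3 = 9
x=4: total = 9+4 = 13
x=5: total = 13+5 = 18
x=6: total = 18+6 = 24
x=7: total = 24+7 = 31
x=8: total = 31+8 = 39

39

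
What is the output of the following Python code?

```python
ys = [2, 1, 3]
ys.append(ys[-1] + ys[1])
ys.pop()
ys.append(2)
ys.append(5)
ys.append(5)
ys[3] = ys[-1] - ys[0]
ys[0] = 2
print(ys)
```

[2, 1, 3, 3, 5, 5]

append ys[-1]+ys[1] = 3+1 = 4 → [2, 1, 3, 4]
pop() removes 4 → [2, 1, 3]
append 2 → [2, 1, 3, 2]
append 5 → [2, 1, 3, 2, 5]
append 5 → [2, 1, 3, 2, 5, 5]
ys[3] = ys[-1]-ys[0] = 5-2 = 3 → [2, 1, 3, 3, 5, 5]
ys[0] = 2 → [2, 1, 3, 3, 5, 5]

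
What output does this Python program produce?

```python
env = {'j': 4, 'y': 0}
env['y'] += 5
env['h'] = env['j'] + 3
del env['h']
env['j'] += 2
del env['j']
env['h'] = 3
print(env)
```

env['y'] = 0+5 = 5 → {'j': 4, 'y': 5}
env['h'] = env['j']+3 = 7 → {'j': 4, 'y': 5, 'h': 7}
del 'h' → {'j': 4, 'y': 5}
env['j'] = 4+2 = 6 → {'j': 6, 'y': 5}
del 'j' → {'y': 5}
env['h'] = 3 → {'y': 5, 'h': 3}

{'y': 5, 'h': 3}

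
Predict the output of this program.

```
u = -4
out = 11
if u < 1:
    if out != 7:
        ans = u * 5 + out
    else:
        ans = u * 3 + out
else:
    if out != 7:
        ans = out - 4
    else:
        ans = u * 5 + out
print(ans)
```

u=-4, out=11
u < 1 is True; out != 7 is True
→ ans = u * 5 + out = -9

-9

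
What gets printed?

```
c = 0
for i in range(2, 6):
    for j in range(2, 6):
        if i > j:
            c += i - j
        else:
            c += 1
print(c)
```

20

i=2,j=2: not 2>2, c = 0+1 = 1
i=2,j=3: not 2>3, c = 1+1 = 2
i=2,j=4: not 2>4, c = 2+1 = 3
i=2,j=5: not 2>5, c = 3+1 = 4
i=3,j=2: 3>2, c = 4+1 = 5
i=3,j=3: not 3>3, c = 5+1 = 6
i=3,j=4: not 3>4, c = 6+1 = 7
i=3,j=5: not 3>5, c = 7+1 = 8
i=4,j=2: 4>2, c = 8+2 = 10
i=4,j=3: 4>3, c = 10+1 = 11
i=4,j=4: not 4>4, c = 11+1 = 12
i=4,j=5: not 4>5, c = 12+1 = 13
i=5,j=2: 5>2, c = 13+3 = 16
i=5,j=3: 5>3, c = 16+2 = 18
i=5,j=4: 5>4, c = 18+1 = 19
i=5,j=5: not 5>5, c = 19+1 = 20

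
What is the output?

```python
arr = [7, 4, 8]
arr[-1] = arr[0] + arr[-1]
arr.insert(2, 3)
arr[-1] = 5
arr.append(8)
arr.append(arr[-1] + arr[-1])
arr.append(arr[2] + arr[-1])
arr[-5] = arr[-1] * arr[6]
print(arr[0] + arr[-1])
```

arr[-1] = arr[0]+arr[-1] = 7+8 = 15 → [7, 4, 15]
insert 3 at 2 → [7, 4, 3, 15]
arr[-1] = 5 → [7, 4, 3, 5]
append 8 → [7, 4, 3, 5, 8]
append arr[-1]+arr[-1] = 8+8 = 16 → [7, 4, 3, 5, 8, 16]
append arr[2]+arr[-1] = 3+16 = 19 → [7, 4, 3, 5, 8, 16, 19]
arr[-5] = arr[-1]*arr[6] = 19*19 = 361 → [7, 4, 361, 5, 8, 16, 19]
arr[0]+arr[-1] = 7+19 = 26

26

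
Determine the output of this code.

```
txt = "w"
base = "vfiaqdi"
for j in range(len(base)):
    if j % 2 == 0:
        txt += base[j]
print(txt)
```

j=0: add 'v' → 'wv'
j=1: skip
j=2: add 'i' → 'wvi'
j=3: skip
j=4: add 'q' → 'wviq'
j=5: skip
j=6: add 'i' → 'wviqi'

wviqi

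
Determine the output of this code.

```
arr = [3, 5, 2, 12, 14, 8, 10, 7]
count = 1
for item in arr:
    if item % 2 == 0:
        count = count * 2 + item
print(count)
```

item=3: not even
item=5: not even
item=2: even, count = 1*2+2 = 4
item=12: even, count = 4*2+12 = 20
item=14: even, count = 20*2+14 = 54
item=8: even, count = 54*2+8 = 116
item=10: even, count = 116*2+10 = 242
item=7: not even

242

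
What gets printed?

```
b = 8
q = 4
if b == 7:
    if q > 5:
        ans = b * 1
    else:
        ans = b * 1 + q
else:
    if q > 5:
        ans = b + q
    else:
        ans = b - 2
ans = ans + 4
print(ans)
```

b=8, q=4
b == 7 is False; q > 5 is False
→ ans = b - 2 = 6
ans = 6+4 = 10

10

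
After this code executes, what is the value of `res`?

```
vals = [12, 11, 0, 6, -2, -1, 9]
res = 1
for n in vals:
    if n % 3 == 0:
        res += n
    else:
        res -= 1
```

n=12: %3==0, res = 1+12 = 13
n=11: not %3==0, res = 13-1 = 12
n=0: %3==0, res = 12+0 = 12
n=6: %3==0, res = 12+6 = 18
n=-2: not %3==0, res = 18-1 = 17
n=-1: not %3==0, res = 17-1 = 16
n=9: %3==0, res = 16+9 = 25

25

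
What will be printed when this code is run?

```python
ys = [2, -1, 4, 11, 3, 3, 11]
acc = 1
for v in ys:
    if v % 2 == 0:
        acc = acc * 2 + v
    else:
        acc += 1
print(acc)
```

18

v=2: even, acc = 1*2+2 = 4
v=-1: not even, acc = 4+1 = 5
v=4: even, acc = 5*2+4 = 14
v=11: not even, acc = 14+1 = 15
v=3: not even, acc = 15+1 = 16
v=3: not even, acc = 16+1 = 17
v=11: not even, acc = 17+1 = 18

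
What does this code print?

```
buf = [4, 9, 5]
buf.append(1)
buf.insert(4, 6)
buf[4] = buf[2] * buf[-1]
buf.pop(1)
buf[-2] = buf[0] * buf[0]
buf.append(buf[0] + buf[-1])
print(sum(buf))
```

89

append 1 → [4, 9, 5, 1]
insert 6 at 4 → [4, 9, 5, 1, 6]
buf[4] = buf[2]*buf[-1] = 5*6 = 30 → [4, 9, 5, 1, 30]
pop(1) removes 9 → [4, 5, 1, 30]
buf[-2] = buf[0]*buf[0] = 4*4 = 16 → [4, 5, 16, 30]
append buf[0]+buf[-1] = 4+30 = 34 → [4, 5, 16, 30, 34]
sum = 89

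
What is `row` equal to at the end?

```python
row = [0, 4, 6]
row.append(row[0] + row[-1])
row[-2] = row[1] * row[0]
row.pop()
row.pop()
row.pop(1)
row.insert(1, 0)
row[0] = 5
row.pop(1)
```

[5]

append row[0]+row[-1] = 0+6 = 6 → [0, 4, 6, 6]
row[-2] = row[1]*row[0] = 4*0 = 0 → [0, 4, 0, 6]
pop() removes 6 → [0, 4, 0]
pop() removes 0 → [0, 4]
pop(1) removes 4 → [0]
insert 0 at 1 → [0, 0]
row[0] = 5 → [5, 0]
pop(1) removes 0 → [5]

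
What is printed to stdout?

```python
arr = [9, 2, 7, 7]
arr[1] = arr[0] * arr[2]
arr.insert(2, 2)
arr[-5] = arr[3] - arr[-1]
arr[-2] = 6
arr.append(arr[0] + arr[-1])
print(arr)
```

[0, 63, 2, 6, 7, 7]

arr[1] = arr[0]*arr[2] = 9*7 = 63 → [9, 63, 7, 7]
insert 2 at 2 → [9, 63, 2, 7, 7]
arr[-5] = arr[3]-arr[-1] = 7-7 = 0 → [0, 63, 2, 7, 7]
arr[-2] = 6 → [0, 63, 2, 6, 7]
append arr[0]+arr[-1] = 0+7 = 7 → [0, 63, 2, 6, 7, 7]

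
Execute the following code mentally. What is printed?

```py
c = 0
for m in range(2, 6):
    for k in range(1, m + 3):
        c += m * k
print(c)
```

289

m=2,k=1: c = 0+2 = 2
m=2,k=2: c = 2+4 = 6
m=2,k=3: c = 6+6 = 12
m=2,k=4: c = 12+8 = 20
m=3,k=1: c = 20+3 = 23
m=3,k=2: c = 23+6 = 29
m=3,k=3: c = 29+9 = 38
m=3,k=4: c = 38+12 = 50
m=3,k=5: c = 50+15 = 65
m=4,k=1: c = 65+4 = 69
m=4,k=2: c = 69+8 = 77
m=4,k=3: c = 77+12 = 89
m=4,k=4: c = 89+16 = 105
m=4,k=5: c = 105+20 = 125
m=4,k=6: c = 125+24 = 149
m=5,k=1: c = 149+5 = 154
m=5,k=2: c = 154+10 = 164
m=5,k=3: c = 164+15 = 179
m=5,k=4: c = 179+20 = 199
m=5,k=5: c = 199+25 = 224
m=5,k=6: c = 224+30 = 254
m=5,k=7: c = 254+35 = 289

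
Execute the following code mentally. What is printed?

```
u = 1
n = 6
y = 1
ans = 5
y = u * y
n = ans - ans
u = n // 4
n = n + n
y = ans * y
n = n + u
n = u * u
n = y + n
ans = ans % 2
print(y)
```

y = 1*1 = 1
n = 5-5 = 0
u = 0//4 = 0
n = 0+0 = 0
y = 5*1 = 5
n = 0+0 = 0
n = 0*0 = 0
n = 5+0 = 5
ans = 5%2 = 1

5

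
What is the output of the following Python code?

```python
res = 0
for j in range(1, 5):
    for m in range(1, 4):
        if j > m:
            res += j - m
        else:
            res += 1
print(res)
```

j=1,m=1: not 1>1, res = 0+1 = 1
j=1,m=2: not 1>2, res = 1+1 = 2
j=1,m=3: not 1>3, res = 2+1 = 3
j=2,m=1: 2>1, res = 3+1 = 4
j=2,m=2: not 2>2, res = 4+1 = 5
j=2,m=3: not 2>3, res = 5+1 = 6
j=3,m=1: 3>1, res = 6+2 = 8
j=3,m=2: 3>2, res = 8+1 = 9
j=3,m=3: not 3>3, res = 9+1 = 10
j=4,m=1: 4>1, res = 10+3 = 13
j=4,m=2: 4>2, res = 13+2 = 15
j=4,m=3: 4>3, res = 15+1 = 16

16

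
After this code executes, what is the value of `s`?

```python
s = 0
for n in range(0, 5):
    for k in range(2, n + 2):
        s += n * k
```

n=1,k=2: s = 0+2 = 2
n=2,k=2: s = 2+4 = 6
n=2,k=3: s = 6+6 = 12
n=3,k=2: s = 12+6 = 18
n=3,k=3: s = 18+9 = 27
n=3,k=4: s = 27+12 = 39
n=4,k=2: s = 39+8 = 47
n=4,k=3: s = 47+12 = 59
n=4,k=4: s = 59+16 = 75
n=4,k=5: s = 75+20 = 95

95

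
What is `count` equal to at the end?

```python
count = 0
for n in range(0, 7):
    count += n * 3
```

63

n=0: count = 0+0*3 = 0
n=1: count = 0+1*3 = 3
n=2: count = 3+2*3 = 9
n=3: count = 9+3*3 = 18
n=4: count = 18+4*3 = 30
n=5: count = 30+5*3 = 45
n=6: count = 45+6*3 = 63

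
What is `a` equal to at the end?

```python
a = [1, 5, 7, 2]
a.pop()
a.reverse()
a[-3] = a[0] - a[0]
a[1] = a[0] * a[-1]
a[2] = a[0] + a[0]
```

pop() removes 2 → [1, 5, 7]
reverse → [7, 5, 1]
a[-3] = a[0]-a[0] = 7-7 = 0 → [0, 5, 1]
a[1] = a[0]*a[-1] = 0*1 = 0 → [0, 0, 1]
a[2] = a[0]+a[0] = 0+0 = 0 → [0, 0, 0]

[0, 0, 0]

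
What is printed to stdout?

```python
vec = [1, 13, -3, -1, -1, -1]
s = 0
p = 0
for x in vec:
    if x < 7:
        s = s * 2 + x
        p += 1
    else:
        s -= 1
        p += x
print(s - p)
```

x=1: <7, s = 0*2+1 = 1; p=1
x=13: not <7, s = 1-1 = 0; p=14
x=-3: <7, s = 0*2+(-3) = -3; p=15
x=-1: <7, s = (-3)*2+(-1) = -7; p=16
x=-1: <7, s = (-7)*2+(-1) = -15; p=17
x=-1: <7, s = (-15)*2+(-1) = -31; p=18
s-p = (-31)-18 = -49

-49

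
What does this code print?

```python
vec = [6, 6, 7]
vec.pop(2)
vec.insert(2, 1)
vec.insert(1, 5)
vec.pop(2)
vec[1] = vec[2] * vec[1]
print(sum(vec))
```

12

pop(2) removes 7 → [6, 6]
insert 1 at 2 → [6, 6, 1]
insert 5 at 1 → [6, 5, 6, 1]
pop(2) removes 6 → [6, 5, 1]
vec[1] = vec[2]*vec[1] = 1*5 = 5 → [6, 5, 1]
sum = 12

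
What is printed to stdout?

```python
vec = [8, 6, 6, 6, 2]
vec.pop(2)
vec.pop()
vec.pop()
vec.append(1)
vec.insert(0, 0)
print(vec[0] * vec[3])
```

pop(2) removes 6 → [8, 6, 6, 2]
pop() removes 2 → [8, 6, 6]
pop() removes 6 → [8, 6]
append 1 → [8, 6, 1]
insert 0 at 0 → [0, 8, 6, 1]
vec[0]*vec[3] = 0*1 = 0

0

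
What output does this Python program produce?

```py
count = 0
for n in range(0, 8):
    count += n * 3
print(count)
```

n=0: count = 0+0*3 = 0
n=1: count = 0+1*3 = 3
n=2: count = 3+2*3 = 9
n=3: count = 9+3*3 = 18
n=4: count = 18+4*3 = 30
n=5: count = 30+5*3 = 45
n=6: count = 45+6*3 = 63
n=7: count = 63+7*3 = 84

84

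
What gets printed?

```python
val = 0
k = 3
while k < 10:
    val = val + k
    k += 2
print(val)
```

24

k=3: val = 0+3 = 3
k=5: val = 3+5 = 8
k=7: val = 8+7 = 15
k=9: val = 15+9 = 24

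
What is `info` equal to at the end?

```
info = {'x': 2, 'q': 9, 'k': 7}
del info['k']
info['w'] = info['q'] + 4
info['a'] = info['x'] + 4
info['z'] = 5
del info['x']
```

del 'k' → {'x': 2, 'q': 9}
info['w'] = info['q']+4 = 13 → {'x': 2, 'q': 9, 'w': 13}
info['a'] = info['x']+4 = 6 → {'x': 2, 'q': 9, 'w': 13, 'a': 6}
info['z'] = 5 → {'x': 2, 'q': 9, 'w': 13, 'a': 6, 'z': 5}
del 'x' → {'q': 9, 'w': 13, 'a': 6, 'z': 5}

{'q': 9, 'w': 13, 'a': 6, 'z': 5}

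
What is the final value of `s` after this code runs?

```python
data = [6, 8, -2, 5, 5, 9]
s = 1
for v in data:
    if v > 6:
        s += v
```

v=6: not >6
v=8: >6, s = 1+8 = 9
v=-2: not >6
v=5: not >6
v=5: not >6
v=9: >6, s = 9+9 = 18

18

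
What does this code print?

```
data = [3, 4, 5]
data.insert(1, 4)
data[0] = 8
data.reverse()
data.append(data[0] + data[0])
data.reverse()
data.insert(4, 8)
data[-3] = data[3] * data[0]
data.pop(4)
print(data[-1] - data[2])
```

1

insert 4 at 1 → [3, 4, 4, 5]
data[0] = 8 → [8, 4, 4, 5]
reverse → [5, 4, 4, 8]
append data[0]+data[0] = 5+5 = 10 → [5, 4, 4, 8, 10]
reverse → [10, 8, 4, 4, 5]
insert 8 at 4 → [10, 8, 4, 4, 8, 5]
data[-3] = data[3]*data[0] = 4*10 = 40 → [10, 8, 4, 40, 8, 5]
pop(4) removes 8 → [10, 8, 4, 40, 5]
data[-1]-data[2] = 5-4 = 1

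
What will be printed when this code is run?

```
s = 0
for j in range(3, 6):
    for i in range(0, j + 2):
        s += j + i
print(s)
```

j=3,i=0: s = 0+3 = 3
j=3,i=1: s = 3+4 = 7
j=3,i=2: s = 7+5 = 12
j=3,i=3: s = 12+6 = 18
j=3,i=4: s = 18+7 = 25
j=4,i=0: s = 25+4 = 29
j=4,i=1: s = 29+5 = 34
j=4,i=2: s = 34+6 = 40
j=4,i=3: s = 40+7 = 47
j=4,i=4: s = 47+8 = 55
j=4,i=5: s = 55+9 = 64
j=5,i=0: s = 64+5 = 69
j=5,i=1: s = 69+6 = 75
j=5,i=2: s = 75+7 = 82
j=5,i=3: s = 82+8 = 90
j=5,i=4: s = 90+9 = 99
j=5,i=5: s = 99+10 = 109
j=5,i=6: s = 109+11 = 120

120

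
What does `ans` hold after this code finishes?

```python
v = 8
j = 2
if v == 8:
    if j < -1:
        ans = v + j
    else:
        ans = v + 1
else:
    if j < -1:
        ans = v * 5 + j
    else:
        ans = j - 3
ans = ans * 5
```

45

v=8, j=2
v == 8 is True; j < -1 is False
→ ans = v + 1 = 9
ans = 9*5 = 45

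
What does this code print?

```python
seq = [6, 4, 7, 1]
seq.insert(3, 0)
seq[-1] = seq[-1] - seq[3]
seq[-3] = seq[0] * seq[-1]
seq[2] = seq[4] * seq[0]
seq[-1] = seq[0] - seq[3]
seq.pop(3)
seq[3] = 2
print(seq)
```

insert 0 at 3 → [6, 4, 7, 0, 1]
seq[-1] = seq[-1]-seq[3] = 1-0 = 1 → [6, 4, 7, 0, 1]
seq[-3] = seq[0]*seq[-1] = 6*1 = 6 → [6, 4, 6, 0, 1]
seq[2] = seq[4]*seq[0] = 1*6 = 6 → [6, 4, 6, 0, 1]
seq[-1] = seq[0]-seq[3] = 6-0 = 6 → [6, 4, 6, 0, 6]
pop(3) removes 0 → [6, 4, 6, 6]
seq[3] = 2 → [6, 4, 6, 2]

[6, 4, 6, 2]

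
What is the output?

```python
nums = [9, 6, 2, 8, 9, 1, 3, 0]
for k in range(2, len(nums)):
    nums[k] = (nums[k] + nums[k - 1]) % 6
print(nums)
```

[9, 6, 2, 4, 1, 2, 5, 5]

k=2: nums[2] = (2+6)%6 = 2 → [9, 6, 2, 8, 9, 1, 3, 0]
k=3: nums[3] = (8+2)%6 = 4 → [9, 6, 2, 4, 9, 1, 3, 0]
k=4: nums[4] = (9+4)%6 = 1 → [9, 6, 2, 4, 1, 1, 3, 0]
k=5: nums[5] = (1+1)%6 = 2 → [9, 6, 2, 4, 1, 2, 3, 0]
k=6: nums[6] = (3+2)%6 = 5 → [9, 6, 2, 4, 1, 2, 5, 0]
k=7: nums[7] = (0+5)%6 = 5 → [9, 6, 2, 4, 1, 2, 5, 5]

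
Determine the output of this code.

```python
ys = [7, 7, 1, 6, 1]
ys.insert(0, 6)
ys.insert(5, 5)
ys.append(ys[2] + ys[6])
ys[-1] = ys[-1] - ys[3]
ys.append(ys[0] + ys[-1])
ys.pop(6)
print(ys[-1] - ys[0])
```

insert 6 at 0 → [6, 7, 7, 1, 6, 1]
insert 5 at 5 → [6, 7, 7, 1, 6, 5, 1]
append ys[2]+ys[6] = 7+1 = 8 → [6, 7, 7, 1, 6, 5, 1, 8]
ys[-1] = ys[-1]-ys[3] = 8-1 = 7 → [6, 7, 7, 1, 6, 5, 1, 7]
append ys[0]+ys[-1] = 6+7 = 13 → [6, 7, 7, 1, 6, 5, 1, 7, 13]
pop(6) removes 1 → [6, 7, 7, 1, 6, 5, 7, 13]
ys[-1]-ys[0] = 13-6 = 7

7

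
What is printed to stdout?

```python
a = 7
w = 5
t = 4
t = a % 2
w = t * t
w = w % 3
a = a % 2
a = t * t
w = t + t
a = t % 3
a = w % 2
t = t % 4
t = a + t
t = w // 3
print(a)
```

0

t = 7%2 = 1
w = 1*1 = 1
w = 1%3 = 1
a = 7%2 = 1
a = 1*1 = 1
w = 1+1 = 2
a = 1%3 = 1
a = 2%2 = 0
t = 1%4 = 1
t = 0+1 = 1
t = 2//3 = 0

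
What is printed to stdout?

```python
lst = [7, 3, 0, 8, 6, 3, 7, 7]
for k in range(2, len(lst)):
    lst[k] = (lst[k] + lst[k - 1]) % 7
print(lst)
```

[7, 3, 3, 4, 3, 6, 6, 6]

k=2: lst[2] = (0+3)%7 = 3 → [7, 3, 3, 8, 6, 3, 7, 7]
k=3: lst[3] = (8+3)%7 = 4 → [7, 3, 3, 4, 6, 3, 7, 7]
k=4: lst[4] = (6+4)%7 = 3 → [7, 3, 3, 4, 3, 3, 7, 7]
k=5: lst[5] = (3+3)%7 = 6 → [7, 3, 3, 4, 3, 6, 7, 7]
k=6: lst[6] = (7+6)%7 = 6 → [7, 3, 3, 4, 3, 6, 6, 7]
k=7: lst[7] = (7+6)%7 = 6 → [7, 3, 3, 4, 3, 6, 6, 6]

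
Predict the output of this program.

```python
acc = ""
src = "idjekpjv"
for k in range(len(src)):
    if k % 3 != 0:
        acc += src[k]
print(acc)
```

djkpv

k=0: skip
k=1: add 'd' → 'd'
k=2: add 'j' → 'dj'
k=3: skip
k=4: add 'k' → 'djk'
k=5: add 'p' → 'djkp'
k=6: skip
k=7: add 'v' → 'djkpv'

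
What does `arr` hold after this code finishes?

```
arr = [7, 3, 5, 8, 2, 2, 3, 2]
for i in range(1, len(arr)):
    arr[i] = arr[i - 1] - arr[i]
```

[7, 4, -1, -9, -11, -13, -16, -18]

i=1: arr[1] = 7-3 = 4 → [7, 4, 5, 8, 2, 2, 3, 2]
i=2: arr[2] = 4-5 = -1 → [7, 4, -1, 8, 2, 2, 3, 2]
i=3: arr[3] = (-1)-8 = -9 → [7, 4, -1, -9, 2, 2, 3, 2]
i=4: arr[4] = (-9)-2 = -11 → [7, 4, -1, -9, -11, 2, 3, 2]
i=5: arr[5] = (-11)-2 = -13 → [7, 4, -1, -9, -11, -13, 3, 2]
i=6: arr[6] = (-13)-3 = -16 → [7, 4, -1, -9, -11, -13, -16, 2]
i=7: arr[7] = (-16)-2 = -18 → [7, 4, -1, -9, -11, -13, -16, -18]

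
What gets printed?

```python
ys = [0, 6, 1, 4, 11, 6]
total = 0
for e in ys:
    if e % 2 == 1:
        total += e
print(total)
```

12

e=0: not odd
e=6: not odd
e=1: odd, total = 0+1 = 1
e=4: not odd
e=11: odd, total = 1+11 = 12
e=6: not odd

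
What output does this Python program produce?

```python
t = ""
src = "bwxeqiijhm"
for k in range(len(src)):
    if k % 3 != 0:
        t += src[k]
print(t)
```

wxqijh

k=0: skip
k=1: add 'w' → 'w'
k=2: add 'x' → 'wx'
k=3: skip
k=4: add 'q' → 'wxq'
k=5: add 'i' → 'wxqi'
k=6: skip
k=7: add 'j' → 'wxqij'
k=8: add 'h' → 'wxqijh'
k=9: skip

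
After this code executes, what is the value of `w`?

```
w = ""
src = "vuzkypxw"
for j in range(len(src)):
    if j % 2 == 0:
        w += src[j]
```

'vzyx'

j=0: add 'v' → 'v'
j=1: skip
j=2: add 'z' → 'vz'
j=3: skip
j=4: add 'y' → 'vzy'
j=5: skip
j=6: add 'x' → 'vzyx'
j=7: skip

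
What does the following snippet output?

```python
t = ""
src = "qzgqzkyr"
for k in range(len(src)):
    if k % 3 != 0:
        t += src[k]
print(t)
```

k=0: skip
k=1: add 'z' → 'z'
k=2: add 'g' → 'zg'
k=3: skip
k=4: add 'z' → 'zgz'
k=5: add 'k' → 'zgzk'
k=6: skip
k=7: add 'r' → 'zgzkr'

zgzkr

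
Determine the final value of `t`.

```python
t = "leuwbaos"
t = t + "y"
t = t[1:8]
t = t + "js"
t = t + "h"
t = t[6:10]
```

'sjsh'

+ 'y' → 'leuwbaosy'
slice [1:8] → 'euwbaos'
+ 'js' → 'euwbaosjs'
+ 'h' → 'euwbaosjsh'
slice [6:10] → 'sjsh'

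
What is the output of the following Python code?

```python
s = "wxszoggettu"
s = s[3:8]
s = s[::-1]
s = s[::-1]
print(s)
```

zogge

slice [3:8] → 'zogge'
reverse → 'eggoz'
reverse → 'zogge'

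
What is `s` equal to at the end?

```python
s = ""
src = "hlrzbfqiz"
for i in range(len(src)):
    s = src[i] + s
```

i=0: prepend 'h' → 'h'
i=1: prepend 'l' → 'lh'
i=2: prepend 'r' → 'rlh'
i=3: prepend 'z' → 'zrlh'
i=4: prepend 'b' → 'bzrlh'
i=5: prepend 'f' → 'fbzrlh'
i=6: prepend 'q' → 'qfbzrlh'
i=7: prepend 'i' → 'iqfbzrlh'
i=8: prepend 'z' → 'ziqfbzrlh'

'ziqfbzrlh'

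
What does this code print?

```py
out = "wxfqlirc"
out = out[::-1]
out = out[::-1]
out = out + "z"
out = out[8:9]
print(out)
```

reverse → 'crilqfxw'
reverse → 'wxfqlirc'
+ 'z' → 'wxfqlircz'
slice [8:9] → 'z'

z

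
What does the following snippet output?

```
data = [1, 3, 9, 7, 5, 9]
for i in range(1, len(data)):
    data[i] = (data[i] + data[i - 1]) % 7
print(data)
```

[1, 4, 6, 6, 4, 6]

i=1: data[1] = (3+1)%7 = 4 → [1, 4, 9, 7, 5, 9]
i=2: data[2] = (9+4)%7 = 6 → [1, 4, 6, 7, 5, 9]
i=3: data[3] = (7+6)%7 = 6 → [1, 4, 6, 6, 5, 9]
i=4: data[4] = (5+6)%7 = 4 → [1, 4, 6, 6, 4, 9]
i=5: data[5] = (9+4)%7 = 6 → [1, 4, 6, 6, 4, 6]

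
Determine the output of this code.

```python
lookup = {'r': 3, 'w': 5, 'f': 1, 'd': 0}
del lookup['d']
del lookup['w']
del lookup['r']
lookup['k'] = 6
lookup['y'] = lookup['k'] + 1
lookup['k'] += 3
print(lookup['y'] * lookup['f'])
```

7

del 'd' → {'r': 3, 'w': 5, 'f': 1}
del 'w' → {'r': 3, 'f': 1}
del 'r' → {'f': 1}
lookup['k'] = 6 → {'f': 1, 'k': 6}
lookup['y'] = lookup['k']+1 = 7 → {'f': 1, 'k': 6, 'y': 7}
lookup['k'] = 6+3 = 9 → {'f': 1, 'k': 9, 'y': 7}
lookup['y']*lookup['f'] = 7*1 = 7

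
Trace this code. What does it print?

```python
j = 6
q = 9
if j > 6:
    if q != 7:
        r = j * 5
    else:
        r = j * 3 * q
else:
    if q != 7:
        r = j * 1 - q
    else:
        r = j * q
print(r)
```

j=6, q=9
j > 6 is False; q != 7 is True
→ r = j * 1 - q = -3

-3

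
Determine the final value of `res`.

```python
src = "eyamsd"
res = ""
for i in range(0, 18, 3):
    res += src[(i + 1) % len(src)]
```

i=0: add src[1]='y' → 'y'
i=3: add src[4]='s' → 'ys'
i=6: add src[1]='y' → 'ysy'
i=9: add src[4]='s' → 'ysys'
i=12: add src[1]='y' → 'ysysy'
i=15: add src[4]='s' → 'ysysys'

'ysysys'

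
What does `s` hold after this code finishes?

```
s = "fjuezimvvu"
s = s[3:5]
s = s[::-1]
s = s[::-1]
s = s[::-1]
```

'ze'

slice [3:5] → 'ez'
reverse → 'ze'
reverse → 'ez'
reverse → 'ze'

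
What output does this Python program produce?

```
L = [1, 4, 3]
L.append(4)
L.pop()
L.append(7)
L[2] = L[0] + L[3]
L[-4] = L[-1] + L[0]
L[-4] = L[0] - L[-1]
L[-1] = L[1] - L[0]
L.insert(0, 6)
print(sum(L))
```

append 4 → [1, 4, 3, 4]
pop() removes 4 → [1, 4, 3]
append 7 → [1, 4, 3, 7]
L[2] = L[0]+L[3] = 1+7 = 8 → [1, 4, 8, 7]
L[-4] = L[-1]+L[0] = 7+1 = 8 → [8, 4, 8, 7]
L[-4] = L[0]-L[-1] = 8-7 = 1 → [1, 4, 8, 7]
L[-1] = L[1]-L[0] = 4-1 = 3 → [1, 4, 8, 3]
insert 6 at 0 → [6, 1, 4, 8, 3]
sum = 22

22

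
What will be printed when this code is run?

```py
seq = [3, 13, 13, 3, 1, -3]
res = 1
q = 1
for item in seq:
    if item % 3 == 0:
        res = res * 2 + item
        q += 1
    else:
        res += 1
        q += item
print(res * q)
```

1023

item=3: %3==0, res = 1*2+3 = 5; q=2
item=13: not %3==0, res = 5+1 = 6; q=15
item=13: not %3==0, res = 6+1 = 7; q=28
item=3: %3==0, res = 7*2+3 = 17; q=29
item=1: not %3==0, res = 17+1 = 18; q=30
item=-3: %3==0, res = 18*2+(-3) = 33; q=31
res*q = 33*31 = 1023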